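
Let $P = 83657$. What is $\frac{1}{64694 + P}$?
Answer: $\frac{1}{148351} \approx 6.7408 \cdot 10^{-6}$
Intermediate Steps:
$\frac{1}{64694 + P} = \frac{1}{64694 + 83657} = \frac{1}{148351}$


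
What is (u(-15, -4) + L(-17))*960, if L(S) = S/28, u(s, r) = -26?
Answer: -178800/7 ≈ -25543.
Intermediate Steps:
L(S) = S/28 (L(S) = S*(1/28) = S/28)
(u(-15, -4) + L(-17))*960 = (-26 + (1/28)*(-17))*960 = (-26 - 17/28)*960 = -745/28*960 = -178800/7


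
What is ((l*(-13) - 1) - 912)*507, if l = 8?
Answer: -515619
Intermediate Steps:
((l*(-13) - 1) - 912)*507 = ((8*(-13) - 1) - 912)*507 = ((-104 - 1) - 912)*507 = (-105 - 912)*507 = -1017*507 = -515619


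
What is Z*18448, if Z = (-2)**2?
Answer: 73792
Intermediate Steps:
Z = 4
Z*18448 = 4*18448 = 73792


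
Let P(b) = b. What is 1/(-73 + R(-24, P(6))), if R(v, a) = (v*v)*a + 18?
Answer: 1/3401 ≈ 0.00029403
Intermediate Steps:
R(v, a) = 18 + a*v² (R(v, a) = v²*a + 18 = a*v² + 18 = 18 + a*v²)
1/(-73 + R(-24, P(6))) = 1/(-73 + (18 + 6*(-24)²)) = 1/(-73 + (18 + 6*576)) = 1/(-73 + (18 + 3456)) = 1/(-73 + 3474) = 1/3401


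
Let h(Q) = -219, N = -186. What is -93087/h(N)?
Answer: 31029/73 ≈ 425.05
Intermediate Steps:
-93087/h(N) = -93087/(-219) = -93087*(-1/219) = 31029/73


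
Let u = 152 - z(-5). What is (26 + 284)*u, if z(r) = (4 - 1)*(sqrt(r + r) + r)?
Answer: 51770 - 930*I*sqrt(10) ≈ 51770.0 - 2940.9*I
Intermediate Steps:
z(r) = 3*r + 3*sqrt(2)*sqrt(r) (z(r) = 3*(sqrt(2*r) + r) = 3*(sqrt(2)*sqrt(r) + r) = 3*(r + sqrt(2)*sqrt(r)) = 3*r + 3*sqrt(2)*sqrt(r))
u = 167 - 3*I*sqrt(10) (u = 152 - (3*(-5) + 3*sqrt(2)*sqrt(-5)) = 152 - (-15 + 3*sqrt(2)*(I*sqrt(5))) = 152 - (-15 + 3*I*sqrt(10)) = 152 + (15 - 3*I*sqrt(10)) = 167 - 3*I*sqrt(10) ≈ 167.0 - 9.4868*I)
(26 + 284)*u = (26 + 284)*(167 - 3*I*sqrt(10)) = 310*(167 - 3*I*sqrt(10)) = 51770 - 930*I*sqrt(10)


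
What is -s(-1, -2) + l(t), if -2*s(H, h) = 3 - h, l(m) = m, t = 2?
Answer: 9/2 ≈ 4.5000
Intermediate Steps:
s(H, h) = -3/2 + h/2 (s(H, h) = -(3 - h)/2 = -3/2 + h/2)
-s(-1, -2) + l(t) = -(-3/2 + (1/2)*(-2)) + 2 = -(-3/2 - 1) + 2 = -1*(-5/2) + 2 = 5/2 + 2 = 9/2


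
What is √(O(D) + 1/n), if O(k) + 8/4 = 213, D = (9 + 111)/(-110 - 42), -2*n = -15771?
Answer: √52480888593/15771 ≈ 14.526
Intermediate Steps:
n = 15771/2 (n = -½*(-15771) = 15771/2 ≈ 7885.5)
D = -15/19 (D = 120/(-152) = 120*(-1/152) = -15/19 ≈ -0.78947)
O(k) = 211 (O(k) = -2 + 213 = 211)
√(O(D) + 1/n) = √(211 + 1/(15771/2)) = √(211 + 2/15771) = √(3327683/15771) = √52480888593/15771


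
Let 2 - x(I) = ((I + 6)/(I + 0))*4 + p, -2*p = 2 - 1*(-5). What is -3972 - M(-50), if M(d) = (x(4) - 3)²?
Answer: -16113/4 ≈ -4028.3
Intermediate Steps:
p = -7/2 (p = -(2 - 1*(-5))/2 = -(2 + 5)/2 = -½*7 = -7/2 ≈ -3.5000)
x(I) = 11/2 - 4*(6 + I)/I (x(I) = 2 - (((I + 6)/(I + 0))*4 - 7/2) = 2 - (((6 + I)/I)*4 - 7/2) = 2 - (4*(6 + I)/I - 7/2) = 2 - (-7/2 + 4*(6 + I)/I) = 2 + (7/2 - 4*(6 + I)/I) = 11/2 - 4*(6 + I)/I)
M(d) = 225/4 (M(d) = ((3/2 - 24/4) - 3)² = ((3/2 - 24*¼) - 3)² = ((3/2 - 6) - 3)² = (-9/2 - 3)² = (-15/2)² = 225/4)
-3972 - M(-50) = -3972 - 1*225/4 = -3972 - 225/4 = -16113/4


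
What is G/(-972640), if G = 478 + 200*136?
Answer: -13839/486320 ≈ -0.028457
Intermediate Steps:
G = 27678 (G = 478 + 27200 = 27678)
G/(-972640) = 27678/(-972640) = 27678*(-1/972640) = -13839/486320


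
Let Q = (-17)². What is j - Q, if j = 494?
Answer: 205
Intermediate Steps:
Q = 289
j - Q = 494 - 1*289 = 494 - 289 = 205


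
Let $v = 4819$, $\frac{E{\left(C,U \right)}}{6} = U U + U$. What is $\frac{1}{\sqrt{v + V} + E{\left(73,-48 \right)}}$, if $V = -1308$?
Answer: $\frac{13536}{183219785} - \frac{\sqrt{3511}}{183219785} \approx 7.3555 \cdot 10^{-5}$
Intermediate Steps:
$E{\left(C,U \right)} = 6 U + 6 U^{2}$ ($E{\left(C,U \right)} = 6 \left(U U + U\right) = 6 \left(U^{2} + U\right) = 6 \left(U + U^{2}\right) = 6 U + 6 U^{2}$)
$\frac{1}{\sqrt{v + V} + E{\left(73,-48 \right)}} = \frac{1}{\sqrt{4819 - 1308} + 6 \left(-48\right) \left(1 - 48\right)} = \frac{1}{\sqrt{3511} + 6 \left(-48\right) \left(-47\right)} = \frac{1}{\sqrt{3511} + 13536} = \frac{1}{13536 + \sqrt{3511}}$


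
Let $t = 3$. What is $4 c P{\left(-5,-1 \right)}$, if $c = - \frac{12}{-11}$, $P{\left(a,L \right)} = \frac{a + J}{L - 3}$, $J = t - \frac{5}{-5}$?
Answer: $\frac{12}{11} \approx 1.0909$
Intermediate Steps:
$J = 4$ ($J = 3 - \frac{5}{-5} = 3 - -1 = 3 + 1 = 4$)
$P{\left(a,L \right)} = \frac{4 + a}{-3 + L}$ ($P{\left(a,L \right)} = \frac{a + 4}{L - 3} = \frac{4 + a}{-3 + L}$)
$c = \frac{12}{11}$ ($c = \left(-12\right) \left(- \frac{1}{11}\right) = \frac{12}{11} \approx 1.0909$)
$4 c P{\left(-5,-1 \right)} = 4 \frac{12 \frac{4 - 5}{-3 - 1}}{11} = 4 \frac{12 \frac{1}{-4} \left(-1\right)}{11} = 4 \frac{12 \left(\left(- \frac{1}{4}\right) \left(-1\right)\right)}{11} = 4 \cdot \frac{12}{11} \cdot \frac{1}{4} = 4 \cdot \frac{3}{11} = \frac{12}{11}$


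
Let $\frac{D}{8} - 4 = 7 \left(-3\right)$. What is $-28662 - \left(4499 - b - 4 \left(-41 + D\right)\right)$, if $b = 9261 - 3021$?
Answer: $-27629$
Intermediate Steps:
$D = -136$ ($D = 32 + 8 \cdot 7 \left(-3\right) = 32 + 8 \left(-21\right) = 32 - 168 = -136$)
$b = 6240$
$-28662 - \left(4499 - b - 4 \left(-41 + D\right)\right) = -28662 + \left(6240 - \left(4499 - 4 \left(-41 - 136\right)\right)\right) = -28662 + \left(6240 - \left(4499 - -708\right)\right) = -28662 + \left(6240 - \left(4499 + 708\right)\right) = -28662 + \left(6240 - 5207\right) = -28662 + 1033 = -27629$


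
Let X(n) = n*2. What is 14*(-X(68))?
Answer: -1904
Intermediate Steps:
X(n) = 2*n
14*(-X(68)) = 14*(-2*68) = 14*(-1*136) = 14*(-136) = -1904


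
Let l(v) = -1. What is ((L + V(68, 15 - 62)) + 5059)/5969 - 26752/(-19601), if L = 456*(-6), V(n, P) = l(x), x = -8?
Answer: 205196210/116998369 ≈ 1.7538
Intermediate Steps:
V(n, P) = -1
L = -2736
((L + V(68, 15 - 62)) + 5059)/5969 - 26752/(-19601) = ((-2736 - 1) + 5059)/5969 - 26752/(-19601) = (-2737 + 5059)*(1/5969) - 26752*(-1/19601) = 2322*(1/5969) + 26752/19601 = 2322/5969 + 26752/19601 = 205196210/116998369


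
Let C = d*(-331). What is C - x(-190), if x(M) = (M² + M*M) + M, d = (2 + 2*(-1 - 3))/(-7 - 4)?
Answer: -794096/11 ≈ -72191.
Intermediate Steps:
d = 6/11 (d = (2 + 2*(-4))/(-11) = (2 - 8)*(-1/11) = -6*(-1/11) = 6/11 ≈ 0.54545)
x(M) = M + 2*M² (x(M) = (M² + M²) + M = 2*M² + M = M + 2*M²)
C = -1986/11 (C = (6/11)*(-331) = -1986/11 ≈ -180.55)
C - x(-190) = -1986/11 - (-190)*(1 + 2*(-190)) = -1986/11 - (-190)*(1 - 380) = -1986/11 - (-190)*(-379) = -1986/11 - 1*72010 = -1986/11 - 72010 = -794096/11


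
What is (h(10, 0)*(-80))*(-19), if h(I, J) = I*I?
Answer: 152000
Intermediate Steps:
h(I, J) = I²
(h(10, 0)*(-80))*(-19) = (10²*(-80))*(-19) = (100*(-80))*(-19) = -8000*(-19) = 152000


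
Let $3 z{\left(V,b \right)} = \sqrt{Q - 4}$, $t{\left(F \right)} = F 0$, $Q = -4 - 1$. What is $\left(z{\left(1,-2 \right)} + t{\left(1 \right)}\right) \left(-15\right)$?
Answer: $- 15 i \approx - 15.0 i$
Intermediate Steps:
$Q = -5$
$t{\left(F \right)} = 0$
$z{\left(V,b \right)} = i$ ($z{\left(V,b \right)} = \frac{\sqrt{-5 - 4}}{3} = \frac{\sqrt{-9}}{3} = \frac{3 i}{3} = i$)
$\left(z{\left(1,-2 \right)} + t{\left(1 \right)}\right) \left(-15\right) = \left(i + 0\right) \left(-15\right) = i \left(-15\right) = - 15 i$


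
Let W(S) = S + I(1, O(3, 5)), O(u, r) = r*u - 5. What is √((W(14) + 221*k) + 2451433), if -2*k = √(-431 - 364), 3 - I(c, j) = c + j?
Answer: √(9805756 - 442*I*√795)/2 ≈ 1565.7 - 0.99496*I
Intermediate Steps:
O(u, r) = -5 + r*u
I(c, j) = 3 - c - j (I(c, j) = 3 - (c + j) = 3 + (-c - j) = 3 - c - j)
W(S) = -8 + S (W(S) = S + (3 - 1*1 - (-5 + 5*3)) = S + (3 - 1 - (-5 + 15)) = S + (3 - 1 - 1*10) = S + (3 - 1 - 10) = S - 8 = -8 + S)
k = -I*√795/2 (k = -√(-431 - 364)/2 = -I*√795/2 ≈ -14.098*I)
√((W(14) + 221*k) + 2451433) = √(((-8 + 14) + 221*(-I*√795/2)) + 2451433) = √((6 - 221*I*√795/2) + 2451433) = √(2451439 - 221*I*√795/2)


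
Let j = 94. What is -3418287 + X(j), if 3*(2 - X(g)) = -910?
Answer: -10253945/3 ≈ -3.4180e+6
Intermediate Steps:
X(g) = 916/3 (X(g) = 2 - 1/3*(-910) = 2 + 910/3 = 916/3)
-3418287 + X(j) = -3418287 + 916/3 = -10253945/3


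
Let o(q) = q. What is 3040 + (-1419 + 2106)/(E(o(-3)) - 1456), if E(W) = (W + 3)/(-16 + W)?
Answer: 4425553/1456 ≈ 3039.5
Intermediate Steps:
E(W) = (3 + W)/(-16 + W)
3040 + (-1419 + 2106)/(E(o(-3)) - 1456) = 3040 + (-1419 + 2106)/((3 - 3)/(-16 - 3) - 1456) = 3040 + 687/(0/(-19) - 1456) = 3040 + 687/(-1/19*0 - 1456) = 3040 + 687/(0 - 1456) = 3040 + 687/(-1456) = 3040 + 687*(-1/1456) = 3040 - 687/1456 = 4425553/1456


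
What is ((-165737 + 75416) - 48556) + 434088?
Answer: 295211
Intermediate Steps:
((-165737 + 75416) - 48556) + 434088 = (-90321 - 48556) + 434088 = -138877 + 434088 = 295211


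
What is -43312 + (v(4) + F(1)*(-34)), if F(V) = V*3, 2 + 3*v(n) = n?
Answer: -130240/3 ≈ -43413.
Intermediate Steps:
v(n) = -⅔ + n/3
F(V) = 3*V
-43312 + (v(4) + F(1)*(-34)) = -43312 + ((-⅔ + (⅓)*4) + (3*1)*(-34)) = -43312 + ((-⅔ + 4/3) + 3*(-34)) = -43312 + (⅔ - 102) = -43312 - 304/3 = -130240/3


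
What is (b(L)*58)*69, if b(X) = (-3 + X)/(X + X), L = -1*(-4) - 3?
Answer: -4002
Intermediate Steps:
L = 1 (L = 4 - 3 = 1)
b(X) = (-3 + X)/(2*X) (b(X) = (-3 + X)/((2*X)) = (-3 + X)*(1/(2*X)) = (-3 + X)/(2*X))
(b(L)*58)*69 = (((½)*(-3 + 1)/1)*58)*69 = (((½)*1*(-2))*58)*69 = -1*58*69 = -58*69 = -4002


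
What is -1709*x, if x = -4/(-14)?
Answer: -3418/7 ≈ -488.29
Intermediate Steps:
x = 2/7 (x = -4*(-1/14) = 2/7 ≈ 0.28571)
-1709*x = -1709*2/7 = -3418/7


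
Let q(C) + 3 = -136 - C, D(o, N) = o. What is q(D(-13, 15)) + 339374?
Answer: 339248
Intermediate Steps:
q(C) = -139 - C (q(C) = -3 + (-136 - C) = -139 - C)
q(D(-13, 15)) + 339374 = (-139 - 1*(-13)) + 339374 = (-139 + 13) + 339374 = -126 + 339374 = 339248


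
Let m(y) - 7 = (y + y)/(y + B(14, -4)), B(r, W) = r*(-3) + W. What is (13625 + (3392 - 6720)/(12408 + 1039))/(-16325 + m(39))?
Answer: -183212047/219577984 ≈ -0.83438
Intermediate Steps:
B(r, W) = W - 3*r (B(r, W) = -3*r + W = W - 3*r)
m(y) = 7 + 2*y/(-46 + y) (m(y) = 7 + (y + y)/(y + (-4 - 3*14)) = 7 + (2*y)/(y + (-4 - 42)) = 7 + (2*y)/(y - 46) = 7 + (2*y)/(-46 + y) = 7 + 2*y/(-46 + y))
(13625 + (3392 - 6720)/(12408 + 1039))/(-16325 + m(39)) = (13625 + (3392 - 6720)/(12408 + 1039))/(-16325 + (-322 + 9*39)/(-46 + 39)) = (13625 - 3328/13447)/(-16325 + (-322 + 351)/(-7)) = (13625 - 3328*1/13447)/(-16325 - 1/7*29) = (13625 - 3328/13447)/(-16325 - 29/7) = 183212047/(13447*(-114304/7)) = (183212047/13447)*(-7/114304) = -183212047/219577984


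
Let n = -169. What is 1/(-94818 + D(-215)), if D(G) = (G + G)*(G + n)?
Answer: 1/70302 ≈ 1.4224e-5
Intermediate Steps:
D(G) = 2*G*(-169 + G) (D(G) = (G + G)*(G - 169) = (2*G)*(-169 + G) = 2*G*(-169 + G))
1/(-94818 + D(-215)) = 1/(-94818 + 2*(-215)*(-169 - 215)) = 1/(-94818 + 2*(-215)*(-384)) = 1/(-94818 + 165120) = 1/70302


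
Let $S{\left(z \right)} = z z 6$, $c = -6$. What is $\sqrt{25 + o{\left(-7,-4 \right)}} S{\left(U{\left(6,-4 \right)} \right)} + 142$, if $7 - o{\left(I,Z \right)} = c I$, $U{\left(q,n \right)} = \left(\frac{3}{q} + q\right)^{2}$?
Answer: $142 + \frac{85683 i \sqrt{10}}{8} \approx 142.0 + 33869.0 i$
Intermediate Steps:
$U{\left(q,n \right)} = \left(q + \frac{3}{q}\right)^{2}$
$S{\left(z \right)} = 6 z^{2}$ ($S{\left(z \right)} = z^{2} \cdot 6 = 6 z^{2}$)
$o{\left(I,Z \right)} = 7 + 6 I$ ($o{\left(I,Z \right)} = 7 - - 6 I = 7 + 6 I$)
$\sqrt{25 + o{\left(-7,-4 \right)}} S{\left(U{\left(6,-4 \right)} \right)} + 142 = \sqrt{25 + \left(7 + 6 \left(-7\right)\right)} 6 \left(\frac{\left(3 + 6^{2}\right)^{2}}{36}\right)^{2} + 142 = \sqrt{25 + \left(7 - 42\right)} 6 \left(\frac{\left(3 + 36\right)^{2}}{36}\right)^{2} + 142 = \sqrt{25 - 35} \cdot 6 \left(\frac{39^{2}}{36}\right)^{2} + 142 = \sqrt{-10} \cdot 6 \left(\frac{1}{36} \cdot 1521\right)^{2} + 142 = i \sqrt{10} \cdot 6 \left(\frac{169}{4}\right)^{2} + 142 = i \sqrt{10} \cdot 6 \cdot \frac{28561}{16} + 142 = i \sqrt{10} \cdot \frac{85683}{8} + 142 = \frac{85683 i \sqrt{10}}{8} + 142 = 142 + \frac{85683 i \sqrt{10}}{8}$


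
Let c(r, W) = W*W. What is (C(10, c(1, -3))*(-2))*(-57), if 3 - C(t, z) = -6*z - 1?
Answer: 6612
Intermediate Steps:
c(r, W) = W²
C(t, z) = 4 + 6*z (C(t, z) = 3 - (-6*z - 1) = 3 - (-1 - 6*z) = 3 + (1 + 6*z) = 4 + 6*z)
(C(10, c(1, -3))*(-2))*(-57) = ((4 + 6*(-3)²)*(-2))*(-57) = ((4 + 6*9)*(-2))*(-57) = ((4 + 54)*(-2))*(-57) = (58*(-2))*(-57) = -116*(-57) = 6612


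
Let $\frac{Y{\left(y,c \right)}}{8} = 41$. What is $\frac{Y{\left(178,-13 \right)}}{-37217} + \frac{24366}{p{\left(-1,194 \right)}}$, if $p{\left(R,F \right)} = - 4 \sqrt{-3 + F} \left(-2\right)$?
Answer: $- \frac{328}{37217} + \frac{12183 \sqrt{191}}{764} \approx 220.37$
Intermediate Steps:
$p{\left(R,F \right)} = 8 \sqrt{-3 + F}$
$Y{\left(y,c \right)} = 328$ ($Y{\left(y,c \right)} = 8 \cdot 41 = 328$)
$\frac{Y{\left(178,-13 \right)}}{-37217} + \frac{24366}{p{\left(-1,194 \right)}} = \frac{328}{-37217} + \frac{24366}{8 \sqrt{-3 + 194}} = 328 \left(- \frac{1}{37217}\right) + \frac{24366}{8 \sqrt{191}} = - \frac{328}{37217} + 24366 \frac{\sqrt{191}}{1528} = - \frac{328}{37217} + \frac{12183 \sqrt{191}}{764}$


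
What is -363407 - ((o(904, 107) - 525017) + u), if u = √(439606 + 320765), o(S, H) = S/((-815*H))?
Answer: 14093200954/87205 - √760371 ≈ 1.6074e+5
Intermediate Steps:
o(S, H) = -S/(815*H) (o(S, H) = S*(-1/(815*H)) = -S/(815*H))
u = √760371 ≈ 871.99
-363407 - ((o(904, 107) - 525017) + u) = -363407 - ((-1/815*904/107 - 525017) + √760371) = -363407 - ((-1/815*904*1/107 - 525017) + √760371) = -363407 - ((-904/87205 - 525017) + √760371) = -363407 - (-45784108389/87205 + √760371) = -363407 + (45784108389/87205 - √760371) = 14093200954/87205 - √760371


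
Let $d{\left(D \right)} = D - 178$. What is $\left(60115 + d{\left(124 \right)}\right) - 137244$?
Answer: $-77183$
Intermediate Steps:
$d{\left(D \right)} = -178 + D$
$\left(60115 + d{\left(124 \right)}\right) - 137244 = \left(60115 + \left(-178 + 124\right)\right) - 137244 = \left(60115 - 54\right) - 137244 = 60061 - 137244 = -77183$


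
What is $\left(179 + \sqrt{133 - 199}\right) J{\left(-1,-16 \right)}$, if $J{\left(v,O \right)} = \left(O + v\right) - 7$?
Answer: $-4296 - 24 i \sqrt{66} \approx -4296.0 - 194.98 i$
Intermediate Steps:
$J{\left(v,O \right)} = -7 + O + v$
$\left(179 + \sqrt{133 - 199}\right) J{\left(-1,-16 \right)} = \left(179 + \sqrt{133 - 199}\right) \left(-7 - 16 - 1\right) = \left(179 + \sqrt{-66}\right) \left(-24\right) = \left(179 + i \sqrt{66}\right) \left(-24\right) = -4296 - 24 i \sqrt{66}$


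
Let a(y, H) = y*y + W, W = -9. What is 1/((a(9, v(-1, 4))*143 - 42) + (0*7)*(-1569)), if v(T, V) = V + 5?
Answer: 1/10254 ≈ 9.7523e-5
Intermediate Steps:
v(T, V) = 5 + V
a(y, H) = -9 + y**2 (a(y, H) = y*y - 9 = y**2 - 9 = -9 + y**2)
1/((a(9, v(-1, 4))*143 - 42) + (0*7)*(-1569)) = 1/(((-9 + 9**2)*143 - 42) + (0*7)*(-1569)) = 1/(((-9 + 81)*143 - 42) + 0*(-1569)) = 1/((72*143 - 42) + 0) = 1/((10296 - 42) + 0) = 1/(10254 + 0) = 1/10254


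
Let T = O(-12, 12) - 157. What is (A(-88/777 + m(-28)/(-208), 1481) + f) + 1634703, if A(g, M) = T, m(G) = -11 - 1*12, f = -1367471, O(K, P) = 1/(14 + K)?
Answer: 534151/2 ≈ 2.6708e+5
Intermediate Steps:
m(G) = -23 (m(G) = -11 - 12 = -23)
T = -313/2 (T = 1/(14 - 12) - 157 = 1/2 - 157 = ½ - 157 = -313/2 ≈ -156.50)
A(g, M) = -313/2
(A(-88/777 + m(-28)/(-208), 1481) + f) + 1634703 = (-313/2 - 1367471) + 1634703 = -2735255/2 + 1634703 = 534151/2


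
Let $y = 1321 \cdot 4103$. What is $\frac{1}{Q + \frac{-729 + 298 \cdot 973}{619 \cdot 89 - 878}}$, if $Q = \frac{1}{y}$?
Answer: $\frac{293837875419}{1567617775388} \approx 0.18744$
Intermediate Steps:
$y = 5420063$
$Q = \frac{1}{5420063} \approx 1.845 \cdot 10^{-7}$
$\frac{1}{Q + \frac{-729 + 298 \cdot 973}{619 \cdot 89 - 878}} = \frac{1}{\frac{1}{5420063} + \frac{-729 + 298 \cdot 973}{619 \cdot 89 - 878}} = \frac{1}{\frac{1}{5420063} + \frac{-729 + 289954}{55091 - 878}} = \frac{1}{\frac{1}{5420063} + \frac{289225}{54213}} = \frac{1}{\frac{1567617775388}{293837875419}} = \frac{293837875419}{1567617775388}$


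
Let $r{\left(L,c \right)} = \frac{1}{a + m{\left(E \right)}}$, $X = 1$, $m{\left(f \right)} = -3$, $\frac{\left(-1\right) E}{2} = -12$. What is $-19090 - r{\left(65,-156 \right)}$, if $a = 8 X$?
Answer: $- \frac{95451}{5} \approx -19090.0$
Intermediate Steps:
$E = 24$ ($E = \left(-2\right) \left(-12\right) = 24$)
$a = 8$ ($a = 8 \cdot 1 = 8$)
$r{\left(L,c \right)} = \frac{1}{5}$ ($r{\left(L,c \right)} = \frac{1}{8 - 3} = \frac{1}{5}$)
$-19090 - r{\left(65,-156 \right)} = -19090 - \frac{1}{5} = - \frac{95451}{5}$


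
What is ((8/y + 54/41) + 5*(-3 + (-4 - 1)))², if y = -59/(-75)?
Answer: 4757412676/5851561 ≈ 813.02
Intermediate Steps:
y = 59/75 (y = -59*(-1/75) = 59/75 ≈ 0.78667)
((8/y + 54/41) + 5*(-3 + (-4 - 1)))² = ((8/(59/75) + 54/41) + 5*(-3 + (-4 - 1)))² = ((8*(75/59) + 54*(1/41)) + 5*(-3 - 5))² = ((600/59 + 54/41) + 5*(-8))² = (27786/2419 - 40)² = (-68974/2419)² = 4757412676/5851561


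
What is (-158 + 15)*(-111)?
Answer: 15873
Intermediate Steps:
(-158 + 15)*(-111) = -143*(-111) = 15873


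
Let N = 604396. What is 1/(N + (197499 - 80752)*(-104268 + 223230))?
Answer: 1/13889061010 ≈ 7.1999e-11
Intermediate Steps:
1/(N + (197499 - 80752)*(-104268 + 223230)) = 1/(604396 + (197499 - 80752)*(-104268 + 223230)) = 1/(604396 + 116747*118962) = 1/(604396 + 13888456614) = 1/13889061010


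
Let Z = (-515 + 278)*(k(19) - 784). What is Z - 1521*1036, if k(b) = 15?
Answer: -1393503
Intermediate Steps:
Z = 182253 (Z = (-515 + 278)*(15 - 784) = -237*(-769) = 182253)
Z - 1521*1036 = 182253 - 1521*1036 = 182253 - 1575756 = -1393503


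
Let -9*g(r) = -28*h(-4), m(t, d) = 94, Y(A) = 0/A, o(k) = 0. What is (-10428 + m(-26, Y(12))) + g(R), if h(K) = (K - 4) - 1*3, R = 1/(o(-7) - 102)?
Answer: -93314/9 ≈ -10368.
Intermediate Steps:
Y(A) = 0
R = -1/102 (R = 1/(0 - 102) = 1/(-102) = -1/102 ≈ -0.0098039)
h(K) = -7 + K (h(K) = (-4 + K) - 3 = -7 + K)
g(r) = -308/9 (g(r) = -(-28)*(-7 - 4)/9 = -(-28)*(-11)/9 = -⅑*308 = -308/9)
(-10428 + m(-26, Y(12))) + g(R) = (-10428 + 94) - 308/9 = -10334 - 308/9 = -93314/9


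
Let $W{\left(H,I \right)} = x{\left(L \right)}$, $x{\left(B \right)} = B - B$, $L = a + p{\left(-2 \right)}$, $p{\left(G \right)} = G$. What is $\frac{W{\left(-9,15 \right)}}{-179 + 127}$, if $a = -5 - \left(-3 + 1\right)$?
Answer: $0$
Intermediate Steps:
$a = -3$ ($a = -5 - -2 = -5 + 2 = -3$)
$L = -5$ ($L = -3 - 2 = -5$)
$x{\left(B \right)} = 0$
$W{\left(H,I \right)} = 0$
$\frac{W{\left(-9,15 \right)}}{-179 + 127} = \frac{0}{-179 + 127} = \frac{0}{-52} = 0 \left(- \frac{1}{52}\right) = 0$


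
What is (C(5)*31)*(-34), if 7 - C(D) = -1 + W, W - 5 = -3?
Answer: -6324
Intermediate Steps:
W = 2 (W = 5 - 3 = 2)
C(D) = 6 (C(D) = 7 - (-1 + 2) = 7 - 1*1 = 7 - 1 = 6)
(C(5)*31)*(-34) = (6*31)*(-34) = 186*(-34) = -6324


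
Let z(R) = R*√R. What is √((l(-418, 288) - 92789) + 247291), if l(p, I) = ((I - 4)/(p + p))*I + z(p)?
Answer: √(6744528230 - 18258658*I*√418)/209 ≈ 393.09 - 10.87*I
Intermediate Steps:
z(R) = R^(3/2)
l(p, I) = p^(3/2) + I*(-4 + I)/(2*p) (l(p, I) = ((I - 4)/(p + p))*I + p^(3/2) = ((-4 + I)/((2*p)))*I + p^(3/2) = ((-4 + I)*(1/(2*p)))*I + p^(3/2) = ((-4 + I)/(2*p))*I + p^(3/2) = I*(-4 + I)/(2*p) + p^(3/2) = p^(3/2) + I*(-4 + I)/(2*p))
√((l(-418, 288) - 92789) + 247291) = √((((-418)^(5/2) + (½)*288² - 2*288)/(-418) - 92789) + 247291) = √((-(174724*I*√418 + (½)*82944 - 576)/418 - 92789) + 247291) = √((-(174724*I*√418 + 41472 - 576)/418 - 92789) + 247291) = √((-(40896 + 174724*I*√418)/418 - 92789) + 247291) = √(((-20448/209 - 418*I*√418) - 92789) + 247291) = √((-19413349/209 - 418*I*√418) + 247291) = √(32270470/209 - 418*I*√418)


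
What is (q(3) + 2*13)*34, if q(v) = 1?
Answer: 918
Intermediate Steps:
(q(3) + 2*13)*34 = (1 + 2*13)*34 = (1 + 26)*34 = 27*34 = 918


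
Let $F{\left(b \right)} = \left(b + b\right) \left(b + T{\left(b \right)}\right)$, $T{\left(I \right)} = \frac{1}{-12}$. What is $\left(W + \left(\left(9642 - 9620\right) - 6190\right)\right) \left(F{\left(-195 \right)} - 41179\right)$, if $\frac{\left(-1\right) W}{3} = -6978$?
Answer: $515385081$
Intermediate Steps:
$W = 20934$ ($W = \left(-3\right) \left(-6978\right) = 20934$)
$T{\left(I \right)} = - \frac{1}{12}$
$F{\left(b \right)} = 2 b \left(- \frac{1}{12} + b\right)$ ($F{\left(b \right)} = \left(b + b\right) \left(b - \frac{1}{12}\right) = 2 b \left(- \frac{1}{12} + b\right)$)
$\left(W + \left(\left(9642 - 9620\right) - 6190\right)\right) \left(F{\left(-195 \right)} - 41179\right) = \left(20934 + \left(\left(9642 - 9620\right) - 6190\right)\right) \left(\frac{1}{6} \left(-195\right) \left(-1 + 12 \left(-195\right)\right) - 41179\right) = \left(20934 + \left(22 - 6190\right)\right) \left(\frac{1}{6} \left(-195\right) \left(-1 - 2340\right) - 41179\right) = \left(20934 - 6168\right) \left(\frac{1}{6} \left(-195\right) \left(-2341\right) - 41179\right) = 14766 \left(\frac{152165}{2} - 41179\right) = 14766 \cdot \frac{69807}{2} = 515385081$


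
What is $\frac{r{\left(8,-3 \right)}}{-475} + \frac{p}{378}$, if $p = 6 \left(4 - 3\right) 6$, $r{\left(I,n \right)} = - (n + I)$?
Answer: $\frac{211}{1995} \approx 0.10576$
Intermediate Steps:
$r{\left(I,n \right)} = - I - n$ ($r{\left(I,n \right)} = - (I + n) = - I - n$)
$p = 36$ ($p = 6 \left(4 - 3\right) 6 = 6 \cdot 1 \cdot 6 = 6 \cdot 6 = 36$)
$\frac{r{\left(8,-3 \right)}}{-475} + \frac{p}{378} = \frac{\left(-1\right) 8 - -3}{-475} + \frac{36}{378} = \left(-8 + 3\right) \left(- \frac{1}{475}\right) + 36 \cdot \frac{1}{378} = \left(-5\right) \left(- \frac{1}{475}\right) + \frac{2}{21} = \frac{1}{95} + \frac{2}{21} = \frac{211}{1995}$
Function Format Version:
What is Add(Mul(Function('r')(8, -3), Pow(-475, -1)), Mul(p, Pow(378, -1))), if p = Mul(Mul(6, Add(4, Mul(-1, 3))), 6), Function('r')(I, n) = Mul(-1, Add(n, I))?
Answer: Rational(211, 1995) ≈ 0.10576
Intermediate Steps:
Function('r')(I, n) = Add(Mul(-1, I), Mul(-1, n)) (Function('r')(I, n) = Mul(-1, Add(I, n)) = Add(Mul(-1, I), Mul(-1, n)))
p = 36 (p = Mul(Mul(6, Add(4, -3)), 6) = Mul(Mul(6, 1), 6) = Mul(6, 6) = 36)
Add(Mul(Function('r')(8, -3), Pow(-475, -1)), Mul(p, Pow(378, -1))) = Add(Mul(Add(Mul(-1, 8), Mul(-1, -3)), Pow(-475, -1)), Mul(36, Pow(378, -1))) = Add(Mul(Add(-8, 3), Rational(-1, 475)), Mul(36, Rational(1, 378))) = Add(Mul(-5, Rational(-1, 475)), Rational(2, 21)) = Add(Rational(1, 95), Rational(2, 21)) = Rational(211, 1995)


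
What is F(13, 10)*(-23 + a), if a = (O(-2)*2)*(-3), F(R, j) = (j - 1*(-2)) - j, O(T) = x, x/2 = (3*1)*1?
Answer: -118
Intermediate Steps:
x = 6 (x = 2*((3*1)*1) = 2*(3*1) = 2*3 = 6)
O(T) = 6
F(R, j) = 2 (F(R, j) = (j + 2) - j = (2 + j) - j = 2)
a = -36 (a = (6*2)*(-3) = 12*(-3) = -36)
F(13, 10)*(-23 + a) = 2*(-23 - 36) = 2*(-59) = -118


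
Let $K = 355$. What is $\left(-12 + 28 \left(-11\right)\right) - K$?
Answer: $-675$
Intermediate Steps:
$\left(-12 + 28 \left(-11\right)\right) - K = \left(-12 + 28 \left(-11\right)\right) - 355 = \left(-12 - 308\right) - 355 = -320 - 355 = -675$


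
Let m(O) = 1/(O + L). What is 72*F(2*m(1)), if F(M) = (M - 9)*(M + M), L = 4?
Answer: -12384/25 ≈ -495.36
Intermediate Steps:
m(O) = 1/(4 + O) (m(O) = 1/(O + 4) = 1/(4 + O))
F(M) = 2*M*(-9 + M) (F(M) = (-9 + M)*(2*M) = 2*M*(-9 + M))
72*F(2*m(1)) = 72*(2*(2/(4 + 1))*(-9 + 2/(4 + 1))) = 72*(2*(2/5)*(-9 + 2/5)) = 72*(2*(2*(⅕))*(-9 + 2*(⅕))) = 72*(2*(⅖)*(-9 + ⅖)) = 72*(2*(⅖)*(-43/5)) = 72*(-172/25) = -12384/25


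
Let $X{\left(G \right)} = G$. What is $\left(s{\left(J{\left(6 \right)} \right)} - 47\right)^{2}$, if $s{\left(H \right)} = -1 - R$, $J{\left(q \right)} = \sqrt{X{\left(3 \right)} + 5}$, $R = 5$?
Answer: $2809$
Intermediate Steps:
$J{\left(q \right)} = 2 \sqrt{2}$ ($J{\left(q \right)} = \sqrt{3 + 5} = \sqrt{8} = 2 \sqrt{2}$)
$s{\left(H \right)} = -6$ ($s{\left(H \right)} = -1 - 5 = -6$)
$\left(s{\left(J{\left(6 \right)} \right)} - 47\right)^{2} = \left(-6 - 47\right)^{2} = \left(-53\right)^{2} = 2809$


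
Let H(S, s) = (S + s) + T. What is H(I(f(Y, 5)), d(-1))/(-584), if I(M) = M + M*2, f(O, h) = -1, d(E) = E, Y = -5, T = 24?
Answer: -5/146 ≈ -0.034247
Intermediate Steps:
I(M) = 3*M (I(M) = M + 2*M = 3*M)
H(S, s) = 24 + S + s (H(S, s) = (S + s) + 24 = 24 + S + s)
H(I(f(Y, 5)), d(-1))/(-584) = (24 + 3*(-1) - 1)/(-584) = (24 - 3 - 1)*(-1/584) = 20*(-1/584) = -5/146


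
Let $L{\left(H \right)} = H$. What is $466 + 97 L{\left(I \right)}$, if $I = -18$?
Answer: $-1280$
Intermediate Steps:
$466 + 97 L{\left(I \right)} = 466 + 97 \left(-18\right) = 466 - 1746 = -1280$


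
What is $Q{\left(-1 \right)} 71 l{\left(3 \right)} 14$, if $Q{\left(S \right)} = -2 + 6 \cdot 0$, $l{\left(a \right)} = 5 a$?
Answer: $-29820$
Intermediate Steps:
$Q{\left(S \right)} = -2$ ($Q{\left(S \right)} = -2 + 0 = -2$)
$Q{\left(-1 \right)} 71 l{\left(3 \right)} 14 = \left(-2\right) 71 \cdot 5 \cdot 3 \cdot 14 = - 142 \cdot 15 \cdot 14 = \left(-142\right) 210 = -29820$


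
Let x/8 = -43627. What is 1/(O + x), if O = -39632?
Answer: -1/388648 ≈ -2.5730e-6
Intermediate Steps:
x = -349016 (x = 8*(-43627) = -349016)
1/(O + x) = 1/(-39632 - 349016) = 1/(-388648) = -1/388648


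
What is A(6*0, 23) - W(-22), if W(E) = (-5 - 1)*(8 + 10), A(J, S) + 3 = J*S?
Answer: 105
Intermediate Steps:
A(J, S) = -3 + J*S
W(E) = -108 (W(E) = -6*18 = -108)
A(6*0, 23) - W(-22) = (-3 + (6*0)*23) - 1*(-108) = (-3 + 0*23) + 108 = (-3 + 0) + 108 = -3 + 108 = 105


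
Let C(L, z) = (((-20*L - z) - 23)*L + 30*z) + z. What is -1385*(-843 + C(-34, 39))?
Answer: 28594710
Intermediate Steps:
C(L, z) = 31*z + L*(-23 - z - 20*L) (C(L, z) = (((-z - 20*L) - 23)*L + 30*z) + z = ((-23 - z - 20*L)*L + 30*z) + z = (L*(-23 - z - 20*L) + 30*z) + z = (30*z + L*(-23 - z - 20*L)) + z = 31*z + L*(-23 - z - 20*L))
-1385*(-843 + C(-34, 39)) = -1385*(-843 + (-23*(-34) - 20*(-34)² + 31*39 - 1*(-34)*39)) = -1385*(-843 + (782 - 20*1156 + 1209 + 1326)) = -1385*(-843 + (782 - 23120 + 1209 + 1326)) = -1385*(-843 - 19803) = -1385*(-20646) = 28594710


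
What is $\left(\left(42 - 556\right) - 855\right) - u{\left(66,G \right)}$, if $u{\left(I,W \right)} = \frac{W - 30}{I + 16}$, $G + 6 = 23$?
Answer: $- \frac{112245}{82} \approx -1368.8$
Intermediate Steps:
$G = 17$ ($G = -6 + 23 = 17$)
$u{\left(I,W \right)} = \frac{-30 + W}{16 + I}$
$\left(\left(42 - 556\right) - 855\right) - u{\left(66,G \right)} = \left(\left(42 - 556\right) - 855\right) - \frac{-30 + 17}{16 + 66} = \left(-514 - 855\right) - \frac{1}{82} \left(-13\right) = -1369 - \frac{1}{82} \left(-13\right) = -1369 - - \frac{13}{82} = -1369 + \frac{13}{82} = - \frac{112245}{82}$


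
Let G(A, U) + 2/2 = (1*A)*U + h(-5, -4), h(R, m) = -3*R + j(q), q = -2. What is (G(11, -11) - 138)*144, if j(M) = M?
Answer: -35568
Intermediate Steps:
h(R, m) = -2 - 3*R (h(R, m) = -3*R - 2 = -2 - 3*R)
G(A, U) = 12 + A*U (G(A, U) = -1 + ((1*A)*U + (-2 - 3*(-5))) = -1 + (A*U + (-2 + 15)) = -1 + (A*U + 13) = -1 + (13 + A*U) = 12 + A*U)
(G(11, -11) - 138)*144 = ((12 + 11*(-11)) - 138)*144 = ((12 - 121) - 138)*144 = (-109 - 138)*144 = -247*144 = -35568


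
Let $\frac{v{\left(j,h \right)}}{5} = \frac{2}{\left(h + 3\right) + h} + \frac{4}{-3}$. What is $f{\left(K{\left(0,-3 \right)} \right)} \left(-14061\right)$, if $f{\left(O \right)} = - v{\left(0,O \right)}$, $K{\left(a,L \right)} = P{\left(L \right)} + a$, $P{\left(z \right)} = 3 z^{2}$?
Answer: $- \frac{1734190}{19} \approx -91273.0$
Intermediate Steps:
$K{\left(a,L \right)} = a + 3 L^{2}$ ($K{\left(a,L \right)} = 3 L^{2} + a = a + 3 L^{2}$)
$v{\left(j,h \right)} = - \frac{20}{3} + \frac{10}{3 + 2 h}$ ($v{\left(j,h \right)} = 5 \left(\frac{2}{\left(h + 3\right) + h} + \frac{4}{-3}\right) = 5 \left(\frac{2}{\left(3 + h\right) + h} + 4 \left(- \frac{1}{3}\right)\right) = 5 \left(\frac{2}{3 + 2 h} - \frac{4}{3}\right) = 5 \left(- \frac{4}{3} + \frac{2}{3 + 2 h}\right) = - \frac{20}{3} + \frac{10}{3 + 2 h}$)
$f{\left(O \right)} = - \frac{10 \left(-3 - 4 O\right)}{3 \left(3 + 2 O\right)}$
$f{\left(K{\left(0,-3 \right)} \right)} \left(-14061\right) = \frac{10 \left(3 + 4 \left(0 + 3 \left(-3\right)^{2}\right)\right)}{3 \left(3 + 2 \left(0 + 3 \left(-3\right)^{2}\right)\right)} \left(-14061\right) = \frac{10 \left(3 + 4 \left(0 + 3 \cdot 9\right)\right)}{3 \left(3 + 2 \left(0 + 3 \cdot 9\right)\right)} \left(-14061\right) = \frac{10 \left(3 + 4 \left(0 + 27\right)\right)}{3 \left(3 + 2 \left(0 + 27\right)\right)} \left(-14061\right) = \frac{10 \left(3 + 4 \cdot 27\right)}{3 \left(3 + 2 \cdot 27\right)} \left(-14061\right) = \frac{10 \left(3 + 108\right)}{3 \left(3 + 54\right)} \left(-14061\right) = \frac{10}{3} \cdot \frac{1}{57} \cdot 111 \left(-14061\right) = \frac{370}{57} \left(-14061\right) = - \frac{1734190}{19}$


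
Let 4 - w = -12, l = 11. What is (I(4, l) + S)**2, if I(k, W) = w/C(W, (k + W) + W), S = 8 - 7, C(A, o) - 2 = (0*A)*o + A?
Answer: 841/169 ≈ 4.9763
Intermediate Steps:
C(A, o) = 2 + A (C(A, o) = 2 + ((0*A)*o + A) = 2 + (0*o + A) = 2 + (0 + A) = 2 + A)
S = 1
w = 16 (w = 4 - 1*(-12) = 4 + 12 = 16)
I(k, W) = 16/(2 + W)
(I(4, l) + S)**2 = (16/(2 + 11) + 1)**2 = (16/13 + 1)**2 = (29/13)**2 = 841/169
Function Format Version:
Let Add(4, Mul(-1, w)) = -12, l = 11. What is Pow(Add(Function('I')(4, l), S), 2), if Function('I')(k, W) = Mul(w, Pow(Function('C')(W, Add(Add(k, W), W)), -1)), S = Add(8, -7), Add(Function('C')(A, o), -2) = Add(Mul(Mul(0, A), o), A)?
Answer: Rational(841, 169) ≈ 4.9763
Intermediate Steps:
Function('C')(A, o) = Add(2, A) (Function('C')(A, o) = Add(2, Add(Mul(Mul(0, A), o), A)) = Add(2, Add(Mul(0, o), A)) = Add(2, Add(0, A)) = Add(2, A))
S = 1
w = 16 (w = Add(4, Mul(-1, -12)) = Add(4, 12) = 16)
Function('I')(k, W) = Mul(16, Pow(Add(2, W), -1))
Pow(Add(Function('I')(4, l), S), 2) = Pow(Add(Mul(16, Pow(Add(2, 11), -1)), 1), 2) = Pow(Add(Mul(16, Pow(13, -1)), 1), 2) = Pow(Add(Mul(16, Rational(1, 13)), 1), 2) = Pow(Add(Rational(16, 13), 1), 2) = Pow(Rational(29, 13), 2) = Rational(841, 169)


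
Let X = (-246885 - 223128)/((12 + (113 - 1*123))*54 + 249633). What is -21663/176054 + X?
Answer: -29385935995/14655967338 ≈ -2.0051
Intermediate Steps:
X = -156671/83247 (X = -470013/((12 + (113 - 123))*54 + 249633) = -470013/((12 - 10)*54 + 249633) = -470013/(2*54 + 249633) = -470013/(108 + 249633) = -470013/249741 = -470013*1/249741 = -156671/83247 ≈ -1.8820)
-21663/176054 + X = -21663/176054 - 156671/83247 = -29385935995/14655967338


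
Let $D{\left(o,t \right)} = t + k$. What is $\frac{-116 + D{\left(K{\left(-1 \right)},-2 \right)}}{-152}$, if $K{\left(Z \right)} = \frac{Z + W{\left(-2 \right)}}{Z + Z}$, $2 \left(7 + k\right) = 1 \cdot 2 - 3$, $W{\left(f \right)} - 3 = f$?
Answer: $\frac{251}{304} \approx 0.82566$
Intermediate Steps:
$W{\left(f \right)} = 3 + f$
$k = - \frac{15}{2}$ ($k = -7 + \frac{1 \cdot 2 - 3}{2} = -7 + \frac{2 - 3}{2} = -7 + \frac{1}{2} \left(-1\right) = -7 - \frac{1}{2} = - \frac{15}{2} \approx -7.5$)
$K{\left(Z \right)} = \frac{1 + Z}{2 Z}$ ($K{\left(Z \right)} = \frac{Z + \left(3 - 2\right)}{Z + Z} = \frac{Z + 1}{2 Z} = \left(1 + Z\right) \frac{1}{2 Z} = \frac{1 + Z}{2 Z}$)
$D{\left(o,t \right)} = - \frac{15}{2} + t$ ($D{\left(o,t \right)} = t - \frac{15}{2} = - \frac{15}{2} + t$)
$\frac{-116 + D{\left(K{\left(-1 \right)},-2 \right)}}{-152} = \frac{-116 - \frac{19}{2}}{-152} = - \frac{-116 - \frac{19}{2}}{152} = \left(- \frac{1}{152}\right) \left(- \frac{251}{2}\right) = \frac{251}{304}$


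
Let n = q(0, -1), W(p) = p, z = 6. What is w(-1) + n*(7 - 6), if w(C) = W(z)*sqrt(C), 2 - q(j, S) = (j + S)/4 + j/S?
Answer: 9/4 + 6*I ≈ 2.25 + 6.0*I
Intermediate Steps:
q(j, S) = 2 - S/4 - j/4 - j/S (q(j, S) = 2 - ((j + S)/4 + j/S) = 2 - ((S + j)*(1/4) + j/S) = 2 - ((S/4 + j/4) + j/S) = 2 - (S/4 + j/4 + j/S) = 2 + (-S/4 - j/4 - j/S) = 2 - S/4 - j/4 - j/S)
w(C) = 6*sqrt(C)
n = 9/4 (n = 2 - 1/4*(-1) - 1/4*0 - 1*0/(-1) = 2 + 1/4 + 0 - 1*0*(-1) = 2 + 1/4 + 0 + 0 = 9/4 ≈ 2.2500)
w(-1) + n*(7 - 6) = 6*sqrt(-1) + 9*(7 - 6)/4 = 6*I + (9/4)*1 = 6*I + 9/4 = 9/4 + 6*I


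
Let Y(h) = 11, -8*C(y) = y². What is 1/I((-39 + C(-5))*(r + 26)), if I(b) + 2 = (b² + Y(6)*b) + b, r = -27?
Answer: 64/145793 ≈ 0.00043898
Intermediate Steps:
C(y) = -y²/8
I(b) = -2 + b² + 12*b (I(b) = -2 + ((b² + 11*b) + b) = -2 + (b² + 12*b) = -2 + b² + 12*b)
1/I((-39 + C(-5))*(r + 26)) = 1/(-2 + ((-39 - ⅛*(-5)²)*(-27 + 26))² + 12*((-39 - ⅛*(-5)²)*(-27 + 26))) = 1/(-2 + ((-39 - ⅛*25)*(-1))² + 12*((-39 - ⅛*25)*(-1))) = 1/(-2 + ((-39 - 25/8)*(-1))² + 12*((-39 - 25/8)*(-1))) = 1/(-2 + (-337/8*(-1))² + 12*(-337/8*(-1))) = 1/(-2 + (337/8)² + 12*(337/8)) = 1/(-2 + 113569/64 + 1011/2) = 1/(145793/64) = 64/145793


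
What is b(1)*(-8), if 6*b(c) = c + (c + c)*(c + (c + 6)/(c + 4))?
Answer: -116/15 ≈ -7.7333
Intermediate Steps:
b(c) = c/6 + c*(c + (6 + c)/(4 + c))/3 (b(c) = (c + (c + c)*(c + (c + 6)/(c + 4)))/6 = (c + (2*c)*(c + (6 + c)/(4 + c)))/6 = (c + 2*c*(c + (6 + c)/(4 + c)))/6 = c/6 + c*(c + (6 + c)/(4 + c))/3)
b(1)*(-8) = ((⅙)*1*(16 + 2*1² + 11*1)/(4 + 1))*(-8) = ((⅙)*1*(16 + 2*1 + 11)/5)*(-8) = ((⅙)*1*(⅕)*(16 + 2 + 11))*(-8) = ((⅙)*1*(⅕)*29)*(-8) = (29/30)*(-8) = -116/15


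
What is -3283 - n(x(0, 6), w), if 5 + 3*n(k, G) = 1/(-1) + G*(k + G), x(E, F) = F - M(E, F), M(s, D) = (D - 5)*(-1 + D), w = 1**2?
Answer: -9845/3 ≈ -3281.7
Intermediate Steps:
w = 1
M(s, D) = (-1 + D)*(-5 + D) (M(s, D) = (-5 + D)*(-1 + D) = (-1 + D)*(-5 + D))
x(E, F) = -5 - F**2 + 7*F (x(E, F) = F - (5 + F**2 - 6*F) = F + (-5 - F**2 + 6*F) = -5 - F**2 + 7*F)
n(k, G) = -2 + G*(G + k)/3 (n(k, G) = -5/3 + (1/(-1) + G*(k + G))/3 = -5/3 + (-1 + G*(G + k))/3 = -5/3 + (-1/3 + G*(G + k)/3) = -2 + G*(G + k)/3)
-3283 - n(x(0, 6), w) = -3283 - (-2 + (1/3)*1**2 + (1/3)*1*(-5 - 1*6**2 + 7*6)) = -3283 - (-2 + (1/3)*1 + (1/3)*1*(-5 - 1*36 + 42)) = -3283 - (-2 + 1/3 + (1/3)*1*(-5 - 36 + 42)) = -3283 - (-2 + 1/3 + (1/3)*1*1) = -3283 - (-2 + 1/3 + 1/3) = -3283 - 1*(-4/3) = -3283 + 4/3 = -9845/3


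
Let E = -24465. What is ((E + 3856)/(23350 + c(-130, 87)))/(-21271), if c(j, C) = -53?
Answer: 20609/495550487 ≈ 4.1588e-5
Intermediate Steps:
((E + 3856)/(23350 + c(-130, 87)))/(-21271) = ((-24465 + 3856)/(23350 - 53))/(-21271) = -20609/23297*(-1/21271) = 20609/495550487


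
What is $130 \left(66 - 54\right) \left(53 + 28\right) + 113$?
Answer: $126473$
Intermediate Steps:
$130 \left(66 - 54\right) \left(53 + 28\right) + 113 = 130 \cdot 12 \cdot 81 + 113 = 130 \cdot 972 + 113 = 126360 + 113 = 126473$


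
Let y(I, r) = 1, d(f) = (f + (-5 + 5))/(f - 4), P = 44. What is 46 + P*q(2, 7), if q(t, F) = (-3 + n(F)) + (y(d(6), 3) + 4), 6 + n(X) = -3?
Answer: -262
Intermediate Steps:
n(X) = -9 (n(X) = -6 - 3 = -9)
d(f) = f/(-4 + f) (d(f) = (f + 0)/(-4 + f) = f/(-4 + f))
q(t, F) = -7 (q(t, F) = (-3 - 9) + (1 + 4) = -12 + 5 = -7)
46 + P*q(2, 7) = 46 + 44*(-7) = 46 - 308 = -262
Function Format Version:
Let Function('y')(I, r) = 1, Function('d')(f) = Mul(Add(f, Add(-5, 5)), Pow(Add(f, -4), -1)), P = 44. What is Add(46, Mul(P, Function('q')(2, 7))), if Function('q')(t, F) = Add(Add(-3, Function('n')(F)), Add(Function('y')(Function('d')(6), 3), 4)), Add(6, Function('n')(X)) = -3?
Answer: -262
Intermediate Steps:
Function('n')(X) = -9 (Function('n')(X) = Add(-6, -3) = -9)
Function('d')(f) = Mul(f, Pow(Add(-4, f), -1)) (Function('d')(f) = Mul(Add(f, 0), Pow(Add(-4, f), -1)) = Mul(f, Pow(Add(-4, f), -1)))
Function('q')(t, F) = -7 (Function('q')(t, F) = Add(Add(-3, -9), Add(1, 4)) = Add(-12, 5) = -7)
Add(46, Mul(P, Function('q')(2, 7))) = Add(46, Mul(44, -7)) = Add(46, -308) = -262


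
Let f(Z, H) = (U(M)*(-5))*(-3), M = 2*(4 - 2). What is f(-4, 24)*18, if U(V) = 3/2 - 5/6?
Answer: 180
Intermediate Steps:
M = 4 (M = 2*2 = 4)
U(V) = ⅔ (U(V) = 3*(½) - 5*⅙ = 3/2 - ⅚ = ⅔)
f(Z, H) = 10 (f(Z, H) = ((⅔)*(-5))*(-3) = -10/3*(-3) = 10)
f(-4, 24)*18 = 10*18 = 180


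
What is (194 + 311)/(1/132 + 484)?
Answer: 66660/63889 ≈ 1.0434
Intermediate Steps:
(194 + 311)/(1/132 + 484) = 505/(1/132 + 484) = 505/(63889/132) = 505*(132/63889) = 66660/63889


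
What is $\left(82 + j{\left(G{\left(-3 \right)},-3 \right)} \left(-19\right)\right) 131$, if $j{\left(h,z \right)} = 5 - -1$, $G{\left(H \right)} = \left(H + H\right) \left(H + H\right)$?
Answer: $-4192$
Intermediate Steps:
$G{\left(H \right)} = 4 H^{2}$ ($G{\left(H \right)} = 2 H 2 H = 4 H^{2}$)
$j{\left(h,z \right)} = 6$ ($j{\left(h,z \right)} = 5 + 1 = 6$)
$\left(82 + j{\left(G{\left(-3 \right)},-3 \right)} \left(-19\right)\right) 131 = \left(82 + 6 \left(-19\right)\right) 131 = \left(82 - 114\right) 131 = \left(-32\right) 131 = -4192$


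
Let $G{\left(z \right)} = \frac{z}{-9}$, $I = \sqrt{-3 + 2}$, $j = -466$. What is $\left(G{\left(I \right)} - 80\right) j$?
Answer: $37280 + \frac{466 i}{9} \approx 37280.0 + 51.778 i$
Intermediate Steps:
$I = i$ ($I = \sqrt{-1} = i \approx 1.0 i$)
$G{\left(z \right)} = - \frac{z}{9}$ ($G{\left(z \right)} = z \left(- \frac{1}{9}\right) = - \frac{z}{9}$)
$\left(G{\left(I \right)} - 80\right) j = \left(- \frac{i}{9} - 80\right) \left(-466\right) = \left(-80 - \frac{i}{9}\right) \left(-466\right) = 37280 + \frac{466 i}{9}$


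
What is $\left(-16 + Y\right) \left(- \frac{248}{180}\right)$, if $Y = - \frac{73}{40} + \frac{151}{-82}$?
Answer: $\frac{333281}{12300} \approx 27.096$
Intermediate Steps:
$Y = - \frac{6013}{1640}$ ($Y = \left(-73\right) \frac{1}{40} + 151 \left(- \frac{1}{82}\right) = - \frac{73}{40} - \frac{151}{82} = - \frac{6013}{1640} \approx -3.6665$)
$\left(-16 + Y\right) \left(- \frac{248}{180}\right) = \left(-16 - \frac{6013}{1640}\right) \left(- \frac{248}{180}\right) = - \frac{32253 \left(\left(-248\right) \frac{1}{180}\right)}{1640} = \left(- \frac{32253}{1640}\right) \left(- \frac{62}{45}\right) = \frac{333281}{12300}$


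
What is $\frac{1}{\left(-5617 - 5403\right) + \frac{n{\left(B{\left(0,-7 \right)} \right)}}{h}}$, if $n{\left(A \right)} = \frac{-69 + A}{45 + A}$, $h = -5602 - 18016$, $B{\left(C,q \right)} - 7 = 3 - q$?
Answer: $- \frac{366079}{4034190567} \approx -9.0744 \cdot 10^{-5}$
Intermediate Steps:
$B{\left(C,q \right)} = 10 - q$ ($B{\left(C,q \right)} = 7 - \left(-3 + q\right) = 10 - q$)
$h = -23618$
$n{\left(A \right)} = \frac{-69 + A}{45 + A}$
$\frac{1}{\left(-5617 - 5403\right) + \frac{n{\left(B{\left(0,-7 \right)} \right)}}{h}} = \frac{1}{\left(-5617 - 5403\right) + \frac{\frac{1}{45 + \left(10 - -7\right)} \left(-69 + \left(10 - -7\right)\right)}{-23618}} = \frac{1}{-11020 + \frac{-69 + \left(10 + 7\right)}{45 + \left(10 + 7\right)} \left(- \frac{1}{23618}\right)} = \frac{1}{-11020 + \frac{-69 + 17}{45 + 17} \left(- \frac{1}{23618}\right)} = \frac{1}{-11020 + \frac{1}{62} \left(-52\right) \left(- \frac{1}{23618}\right)} = \frac{1}{-11020 - - \frac{13}{366079}} = \frac{1}{-11020 + \frac{13}{366079}} = \frac{1}{- \frac{4034190567}{366079}} = - \frac{366079}{4034190567}$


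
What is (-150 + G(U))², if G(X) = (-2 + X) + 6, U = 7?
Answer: 19321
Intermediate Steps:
G(X) = 4 + X
(-150 + G(U))² = (-150 + (4 + 7))² = (-150 + 11)² = (-139)² = 19321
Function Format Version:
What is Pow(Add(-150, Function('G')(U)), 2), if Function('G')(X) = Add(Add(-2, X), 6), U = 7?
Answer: 19321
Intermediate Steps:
Function('G')(X) = Add(4, X)
Pow(Add(-150, Function('G')(U)), 2) = Pow(Add(-150, Add(4, 7)), 2) = Pow(Add(-150, 11), 2) = Pow(-139, 2) = 19321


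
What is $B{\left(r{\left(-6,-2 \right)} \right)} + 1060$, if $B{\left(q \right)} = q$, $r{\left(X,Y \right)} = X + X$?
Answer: $1048$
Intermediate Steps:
$r{\left(X,Y \right)} = 2 X$
$B{\left(r{\left(-6,-2 \right)} \right)} + 1060 = 2 \left(-6\right) + 1060 = -12 + 1060 = 1048$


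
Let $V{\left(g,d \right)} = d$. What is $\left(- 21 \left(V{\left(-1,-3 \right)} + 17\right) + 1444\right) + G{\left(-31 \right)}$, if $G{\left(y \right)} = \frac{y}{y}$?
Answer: $1151$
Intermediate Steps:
$G{\left(y \right)} = 1$
$\left(- 21 \left(V{\left(-1,-3 \right)} + 17\right) + 1444\right) + G{\left(-31 \right)} = \left(- 21 \left(-3 + 17\right) + 1444\right) + 1 = \left(\left(-21\right) 14 + 1444\right) + 1 = \left(-294 + 1444\right) + 1 = 1150 + 1 = 1151$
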